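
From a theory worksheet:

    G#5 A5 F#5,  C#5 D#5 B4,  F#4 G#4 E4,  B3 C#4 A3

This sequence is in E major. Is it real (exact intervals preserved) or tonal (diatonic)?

Every note is diatonic to E major.
Cell 1 has +1 semitones from note 1 to 2, but cell 2 has +2 — the interval quality changes while the contour stays the same, which is the hallmark of a tonal sequence.

tonal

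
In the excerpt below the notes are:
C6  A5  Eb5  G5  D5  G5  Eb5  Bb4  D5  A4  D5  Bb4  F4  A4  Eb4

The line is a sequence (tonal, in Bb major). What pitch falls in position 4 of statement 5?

Bb3

Grouping in 5s, the 4th note of each cell is G5, D5, A4.
Each moves down a 4th. Continuing: Eb4 → Bb3.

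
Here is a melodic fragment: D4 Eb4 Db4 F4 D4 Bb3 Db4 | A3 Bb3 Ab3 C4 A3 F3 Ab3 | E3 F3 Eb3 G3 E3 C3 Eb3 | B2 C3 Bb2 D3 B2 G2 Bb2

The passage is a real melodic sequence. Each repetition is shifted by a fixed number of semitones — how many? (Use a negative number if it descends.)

-5

Taking 7-note groups, the heads are D4, A3, E3, B2: the pattern moves down a 4th.
D4 to A3 spans -5 semitones.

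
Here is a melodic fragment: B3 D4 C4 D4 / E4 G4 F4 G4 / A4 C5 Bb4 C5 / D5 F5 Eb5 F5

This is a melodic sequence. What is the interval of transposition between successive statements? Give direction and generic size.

up a 4th

Unit = 4 notes; the statements start on B3, E4, A4, D5, moving up a 4th each time.
From B3 to E4: up a 4th.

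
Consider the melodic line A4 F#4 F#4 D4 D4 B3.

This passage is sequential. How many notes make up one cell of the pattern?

Try groups of 2 (3 cells in 6 notes):
A4 F#4 | F#4 D4 | D4 B3
Every group is a transposition down a 3rd of the one before; no shorter unit works.

2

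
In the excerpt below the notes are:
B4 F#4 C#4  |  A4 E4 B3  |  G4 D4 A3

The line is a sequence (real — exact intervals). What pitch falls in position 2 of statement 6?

With 3-note cells, note 2 of each statement runs F#4, E4, D4.
Extending down a 2nd: C4 → Bb3 → Ab3.

Ab3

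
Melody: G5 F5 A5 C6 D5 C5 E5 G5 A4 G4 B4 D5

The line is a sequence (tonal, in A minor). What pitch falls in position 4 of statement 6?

B3

Grouping in 4s, the 4th note of each cell is C6, G5, D5.
Carrying that down a 4th forward: A4 → E4 → B3.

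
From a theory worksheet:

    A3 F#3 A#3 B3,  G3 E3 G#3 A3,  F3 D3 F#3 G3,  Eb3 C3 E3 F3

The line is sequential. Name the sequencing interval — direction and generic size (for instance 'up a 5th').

The 4-note cells begin on A3, G3, F3, Eb3 — each down a 2nd from the last.
A3 to G3 is down a 2nd.

down a 2nd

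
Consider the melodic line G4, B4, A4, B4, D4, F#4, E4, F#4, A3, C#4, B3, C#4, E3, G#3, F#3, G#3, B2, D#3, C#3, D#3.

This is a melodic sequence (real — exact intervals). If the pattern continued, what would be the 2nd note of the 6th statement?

The unit is 4 notes. Position-2 pitches of the 5 shown cells: B4, F#4, C#4, G#3, D#3.
One more down a 4th gives A#2.

A#2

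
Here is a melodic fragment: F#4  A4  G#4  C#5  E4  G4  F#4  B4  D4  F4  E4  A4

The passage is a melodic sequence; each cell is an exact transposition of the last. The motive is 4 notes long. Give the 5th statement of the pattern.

Unit = 4 notes; the statements start on F#4, E4, D4, moving down a 2nd each time.
Continuing the starts: C4 → Bb3.
From Bb3 the exact shape gives Bb3 Db4 C4 F4.

Bb3 Db4 C4 F4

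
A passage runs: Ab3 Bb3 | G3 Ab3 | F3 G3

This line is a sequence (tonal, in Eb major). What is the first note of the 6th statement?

Taking 2-note groups, the heads are Ab3, G3, F3: the pattern moves down a 2nd.
Extending the heads down a 2nd: Eb3 → D3 → C3.

C3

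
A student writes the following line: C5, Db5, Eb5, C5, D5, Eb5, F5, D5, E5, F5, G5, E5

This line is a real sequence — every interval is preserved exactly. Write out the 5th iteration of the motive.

The 4-note cells begin on C5, D5, E5 — each up a 2nd from the last.
Carrying on: F#5 → G#5.
So cell 5 is G#5 A5 B5 G#5.

G#5 A5 B5 G#5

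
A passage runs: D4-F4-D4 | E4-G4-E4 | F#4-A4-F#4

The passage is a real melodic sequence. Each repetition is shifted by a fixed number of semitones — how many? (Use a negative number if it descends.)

With a 3-note motive the entries are D4, E4, F#4, each up a 2nd from the previous.
Counting half-steps from D4 to E4: 2.

2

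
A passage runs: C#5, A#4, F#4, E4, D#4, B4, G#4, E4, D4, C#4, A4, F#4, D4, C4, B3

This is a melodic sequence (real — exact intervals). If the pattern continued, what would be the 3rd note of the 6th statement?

Ab3

The unit is 5 notes. Position-3 pitches of the 3 shown cells: F#4, E4, D4.
Each moves down a 2nd. Continuing: C4 → Bb3 → Ab3.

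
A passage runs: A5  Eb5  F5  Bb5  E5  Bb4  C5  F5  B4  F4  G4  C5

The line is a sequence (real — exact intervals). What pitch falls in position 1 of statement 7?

D#3

The unit is 4 notes. Position-1 pitches of the 3 shown cells: A5, E5, B4.
Extending down a 4th: F#4 → C#4 → G#3 → D#3.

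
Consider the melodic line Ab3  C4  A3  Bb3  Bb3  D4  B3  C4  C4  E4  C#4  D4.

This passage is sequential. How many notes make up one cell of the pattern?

4

There are 12 notes; a 4-note unit gives 3 cells:
Ab3 C4 A3 Bb3 | Bb3 D4 B3 C4 | C4 E4 C#4 D4
That's a consistent up a 2nd shift per cell, and no other grouping gives one.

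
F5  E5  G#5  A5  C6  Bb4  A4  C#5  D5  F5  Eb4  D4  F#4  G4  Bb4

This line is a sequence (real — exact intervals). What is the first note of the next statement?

With a 5-note motive the entries are F5, Bb4, Eb4, each down a 5th from the previous.
One more step down a 5th gives Ab3.

Ab3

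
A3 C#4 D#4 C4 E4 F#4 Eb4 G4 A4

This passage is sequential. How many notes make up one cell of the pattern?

3

There are 9 notes; a 3-note unit gives 3 cells:
A3 C#4 D#4 | C4 E4 F#4 | Eb4 G4 A4
Every group is a transposition up a 3rd of the one before; no shorter unit works.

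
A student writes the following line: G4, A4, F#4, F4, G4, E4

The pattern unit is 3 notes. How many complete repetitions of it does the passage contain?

6 notes in groups of 3 gives 6/3 = 2 statements.
Starts: G4, F4 — each down a 2nd.

2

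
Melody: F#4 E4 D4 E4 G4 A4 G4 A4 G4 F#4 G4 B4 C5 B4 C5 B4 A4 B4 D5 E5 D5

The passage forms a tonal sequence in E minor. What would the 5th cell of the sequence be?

The 7-note cells begin on F#4, A4, C5 — each up a 3rd from the last.
Extending up a 3rd: E5 → G5.
Statement 5 starts on G5 and keeps the same diatonic contour: G5 F#5 E5 F#5 A5 B5 A5.

G5 F#5 E5 F#5 A5 B5 A5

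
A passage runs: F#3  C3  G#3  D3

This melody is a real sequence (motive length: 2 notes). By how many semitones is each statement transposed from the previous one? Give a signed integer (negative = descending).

2

The 2-note cells begin on F#3, G#3 — each up a 2nd from the last.
F#3→G#3 is 56 − 54 = 2 semitones.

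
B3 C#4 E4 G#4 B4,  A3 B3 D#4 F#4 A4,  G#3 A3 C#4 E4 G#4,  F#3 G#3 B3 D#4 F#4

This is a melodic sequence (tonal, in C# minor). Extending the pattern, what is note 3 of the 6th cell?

Grouping in 5s, the 3rd note of each cell is E4, D#4, C#4, B3.
Carrying that down a 2nd forward: A3 → G#3.

G#3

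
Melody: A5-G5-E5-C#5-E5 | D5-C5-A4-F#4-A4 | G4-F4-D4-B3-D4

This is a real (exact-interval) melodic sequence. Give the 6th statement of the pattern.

Taking 5-note groups, the heads are A5, D5, G4: the pattern moves down a 5th.
Extending down a 5th: C4 → F3 → Bb2.
From Bb2 the exact shape gives Bb2 Ab2 F2 D2 F2.

Bb2 Ab2 F2 D2 F2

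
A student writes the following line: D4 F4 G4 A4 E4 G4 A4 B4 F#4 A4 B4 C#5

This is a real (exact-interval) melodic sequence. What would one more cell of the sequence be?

The 4-note cells begin on D4, E4, F#4 — each up a 2nd from the last.
So cell 4 is G#4 B4 C#5 D#5.

G#4 B4 C#5 D#5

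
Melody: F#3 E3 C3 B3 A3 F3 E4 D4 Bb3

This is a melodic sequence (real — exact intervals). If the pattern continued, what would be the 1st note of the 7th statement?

C6

With 3-note cells, note 1 of each statement runs F#3, B3, E4.
Each moves up a 4th. Continuing: A4 → D5 → G5 → C6.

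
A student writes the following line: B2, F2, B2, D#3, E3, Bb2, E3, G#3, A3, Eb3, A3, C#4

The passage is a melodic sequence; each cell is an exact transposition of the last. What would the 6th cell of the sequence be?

The 4-note cells begin on B2, E3, A3 — each up a 4th from the last.
Extending up a 4th: D4 → G4 → C5.
So cell 6 is C5 Gb4 C5 E5.

C5 Gb4 C5 E5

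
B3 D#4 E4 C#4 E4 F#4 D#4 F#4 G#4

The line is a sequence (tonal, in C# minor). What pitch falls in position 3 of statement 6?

Grouping in 3s, the 3rd note of each cell is E4, F#4, G#4.
Carrying that up a 2nd forward: A4 → B4 → C#5.

C#5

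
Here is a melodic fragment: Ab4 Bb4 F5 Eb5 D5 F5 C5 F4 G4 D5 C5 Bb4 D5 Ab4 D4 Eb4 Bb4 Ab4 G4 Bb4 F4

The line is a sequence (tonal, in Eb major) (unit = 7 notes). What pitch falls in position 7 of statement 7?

With 7-note cells, note 7 of each statement runs C5, Ab4, F4.
Extending down a 3rd: D4 → Bb3 → G3 → Eb3.

Eb3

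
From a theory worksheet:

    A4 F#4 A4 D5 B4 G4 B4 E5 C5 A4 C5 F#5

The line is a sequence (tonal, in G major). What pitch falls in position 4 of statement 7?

C6

Grouping in 4s, the 4th note of each cell is D5, E5, F#5.
Carrying that up a 2nd forward: G5 → A5 → B5 → C6.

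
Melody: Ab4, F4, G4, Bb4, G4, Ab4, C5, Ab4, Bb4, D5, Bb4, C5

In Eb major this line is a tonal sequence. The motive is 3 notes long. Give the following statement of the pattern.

Eb5 C5 D5

With a 3-note motive the entries are Ab4, Bb4, C5, D5, each up a 2nd from the previous.
From Eb5 the diatonic shape gives Eb5 C5 D5.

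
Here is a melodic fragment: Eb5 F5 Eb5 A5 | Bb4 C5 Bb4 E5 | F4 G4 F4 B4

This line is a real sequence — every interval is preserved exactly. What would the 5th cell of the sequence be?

The 4-note cells begin on Eb5, Bb4, F4 — each down a 4th from the last.
Carrying on: C4 → G3.
So cell 5 is G3 A3 G3 C#4.

G3 A3 G3 C#4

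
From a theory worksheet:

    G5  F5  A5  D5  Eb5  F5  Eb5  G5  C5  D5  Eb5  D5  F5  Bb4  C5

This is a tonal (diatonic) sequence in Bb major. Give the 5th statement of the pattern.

C5 Bb4 D5 G4 A4

Taking 5-note groups, the heads are G5, F5, Eb5: the pattern moves down a 2nd.
Carrying on: D5 → C5.
From C5 the diatonic shape gives C5 Bb4 D5 G4 A4.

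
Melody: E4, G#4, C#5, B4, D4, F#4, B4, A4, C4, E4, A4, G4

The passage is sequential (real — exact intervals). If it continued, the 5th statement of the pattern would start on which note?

Ab3

Unit = 4 notes; the statements start on E4, D4, C4, moving down a 2nd each time.
Continuing: Bb3 → Ab3. Statement 5 starts on Ab3.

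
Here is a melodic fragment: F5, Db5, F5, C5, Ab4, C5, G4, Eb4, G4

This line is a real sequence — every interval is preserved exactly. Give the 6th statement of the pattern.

E3 C3 E3

Taking 3-note groups, the heads are F5, C5, G4: the pattern moves down a 4th.
Carrying on: D4 → A3 → E3.
From E3 the exact shape gives E3 C3 E3.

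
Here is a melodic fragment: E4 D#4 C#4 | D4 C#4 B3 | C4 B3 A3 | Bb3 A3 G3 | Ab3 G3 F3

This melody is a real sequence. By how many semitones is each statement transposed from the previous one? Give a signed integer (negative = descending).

With a 3-note motive the entries are E4, D4, C4, Bb3, Ab3, each down a 2nd from the previous.
Counting half-steps from E4 to D4: -2.

-2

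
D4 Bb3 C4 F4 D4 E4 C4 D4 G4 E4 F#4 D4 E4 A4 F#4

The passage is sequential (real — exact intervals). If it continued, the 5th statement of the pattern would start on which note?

A#4

Taking 5-note groups, the heads are D4, E4, F#4: the pattern moves up a 2nd.
Continuing: G#4 → A#4. Statement 5 starts on A#4.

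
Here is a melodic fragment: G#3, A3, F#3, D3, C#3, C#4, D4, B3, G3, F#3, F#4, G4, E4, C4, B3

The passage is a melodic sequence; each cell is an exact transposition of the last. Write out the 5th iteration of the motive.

The 5-note cells begin on G#3, C#4, F#4 — each up a 4th from the last.
Extending up a 4th: B4 → E5.
Statement 5 starts on E5 and keeps the same exact contour: E5 F5 D5 Bb4 A4.

E5 F5 D5 Bb4 A4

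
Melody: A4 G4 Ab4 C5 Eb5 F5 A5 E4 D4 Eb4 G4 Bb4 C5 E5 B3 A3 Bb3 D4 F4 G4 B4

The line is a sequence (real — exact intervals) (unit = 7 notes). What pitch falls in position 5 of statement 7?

A2

With 7-note cells, note 5 of each statement runs Eb5, Bb4, F4.
Carrying that down a 4th forward: C4 → G3 → D3 → A2.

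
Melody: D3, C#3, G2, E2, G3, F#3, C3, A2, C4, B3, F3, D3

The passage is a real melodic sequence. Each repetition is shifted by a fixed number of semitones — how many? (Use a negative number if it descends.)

5

Unit = 4 notes; the statements start on D3, G3, C4, moving up a 4th each time.
D3 to G3 spans +5 semitones.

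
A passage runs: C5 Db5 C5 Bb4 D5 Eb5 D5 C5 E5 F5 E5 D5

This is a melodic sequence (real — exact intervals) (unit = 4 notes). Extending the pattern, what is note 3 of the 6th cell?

The unit is 4 notes. Position-3 pitches of the 3 shown cells: C5, D5, E5.
Extending up a 2nd: F#5 → G#5 → A#5.

A#5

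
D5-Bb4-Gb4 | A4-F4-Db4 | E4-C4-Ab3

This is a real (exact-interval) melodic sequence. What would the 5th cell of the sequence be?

F#3 D3 Bb2

The 3-note cells begin on D5, A4, E4 — each down a 4th from the last.
Continuing the starts: B3 → F#3.
So cell 5 is F#3 D3 Bb2.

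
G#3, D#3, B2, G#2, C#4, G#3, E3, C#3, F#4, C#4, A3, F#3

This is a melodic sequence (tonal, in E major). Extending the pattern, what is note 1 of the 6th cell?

The unit is 4 notes. Position-1 pitches of the 3 shown cells: G#3, C#4, F#4.
Extending up a 4th: B4 → E5 → A5.

A5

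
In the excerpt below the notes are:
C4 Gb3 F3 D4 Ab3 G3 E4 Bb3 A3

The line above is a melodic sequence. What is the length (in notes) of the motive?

There are 9 notes; a 3-note unit gives 3 cells:
C4 Gb3 F3 | D4 Ab3 G3 | E4 Bb3 A3
Each cell is the previous one up a 2nd — so the unit is 3 notes.

3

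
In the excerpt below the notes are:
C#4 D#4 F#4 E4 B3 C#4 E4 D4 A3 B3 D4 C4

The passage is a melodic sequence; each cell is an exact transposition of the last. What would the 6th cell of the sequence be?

Unit = 4 notes; the statements start on C#4, B3, A3, moving down a 2nd each time.
Continuing the starts: G3 → F3 → Eb3.
Statement 6 starts on Eb3 and keeps the same exact contour: Eb3 F3 Ab3 Gb3.

Eb3 F3 Ab3 Gb3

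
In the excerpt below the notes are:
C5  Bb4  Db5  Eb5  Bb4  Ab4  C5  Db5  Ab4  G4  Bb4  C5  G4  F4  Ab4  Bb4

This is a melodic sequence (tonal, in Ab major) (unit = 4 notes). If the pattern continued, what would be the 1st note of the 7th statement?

With 4-note cells, note 1 of each statement runs C5, Bb4, Ab4, G4.
Extending down a 2nd: F4 → Eb4 → Db4.

Db4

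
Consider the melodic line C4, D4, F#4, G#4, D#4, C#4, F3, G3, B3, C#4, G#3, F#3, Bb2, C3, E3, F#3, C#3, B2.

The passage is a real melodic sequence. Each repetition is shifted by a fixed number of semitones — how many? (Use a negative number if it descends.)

-7

With a 6-note motive the entries are C4, F3, Bb2, each down a 5th from the previous.
Counting half-steps from C4 to F3: -7.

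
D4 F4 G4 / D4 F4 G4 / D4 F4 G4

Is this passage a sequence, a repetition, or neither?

Each 3-note cell is identical (D4 F4 G4), restated at the same pitch.

repetition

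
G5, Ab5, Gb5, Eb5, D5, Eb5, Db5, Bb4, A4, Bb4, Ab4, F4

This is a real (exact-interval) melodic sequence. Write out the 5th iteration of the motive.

The 4-note cells begin on G5, D5, A4 — each down a 4th from the last.
Carrying on: E4 → B3.
From B3 the exact shape gives B3 C4 Bb3 G3.

B3 C4 Bb3 G3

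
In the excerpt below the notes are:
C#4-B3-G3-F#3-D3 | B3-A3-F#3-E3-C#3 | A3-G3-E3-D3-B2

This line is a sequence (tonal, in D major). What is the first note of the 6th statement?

The 5-note cells begin on C#4, B3, A3 — each down a 2nd from the last.
Extending the heads down a 2nd: G3 → F#3 → E3.

E3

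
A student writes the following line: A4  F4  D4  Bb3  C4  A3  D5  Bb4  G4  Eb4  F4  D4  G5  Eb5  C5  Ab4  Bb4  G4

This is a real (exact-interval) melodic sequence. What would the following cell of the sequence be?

C6 Ab5 F5 Db5 Eb5 C5

Unit = 6 notes; the statements start on A4, D5, G5, moving up a 4th each time.
So cell 4 is C6 Ab5 F5 Db5 Eb5 C5.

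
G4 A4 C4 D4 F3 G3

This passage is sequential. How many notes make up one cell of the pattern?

6 notes total. Splitting into 3 groups of 2:
G4 A4 | C4 D4 | F3 G3
That's a consistent down a 5th shift per cell, and no other grouping gives one.

2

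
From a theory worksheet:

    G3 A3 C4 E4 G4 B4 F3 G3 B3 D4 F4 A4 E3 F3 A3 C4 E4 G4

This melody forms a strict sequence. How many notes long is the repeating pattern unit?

Try groups of 6 (3 cells in 18 notes):
G3 A3 C4 E4 G4 B4 | F3 G3 B3 D4 F4 A4 | E3 F3 A3 C4 E4 G4
Each cell is the previous one down a 2nd — so the unit is 6 notes.

6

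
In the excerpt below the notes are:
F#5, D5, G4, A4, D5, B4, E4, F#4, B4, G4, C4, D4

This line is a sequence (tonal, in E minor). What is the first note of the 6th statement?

The 4-note cells begin on F#5, D5, B4 — each down a 3rd from the last.
Extending the heads down a 3rd: G4 → E4 → C4.

C4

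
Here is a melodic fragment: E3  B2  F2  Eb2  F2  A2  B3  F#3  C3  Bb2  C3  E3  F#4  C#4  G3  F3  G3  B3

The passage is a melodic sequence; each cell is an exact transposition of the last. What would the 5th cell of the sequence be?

G#5 D#5 A4 G4 A4 C#5

The 6-note cells begin on E3, B3, F#4 — each up a 5th from the last.
Extending up a 5th: C#5 → G#5.
So cell 5 is G#5 D#5 A4 G4 A4 C#5.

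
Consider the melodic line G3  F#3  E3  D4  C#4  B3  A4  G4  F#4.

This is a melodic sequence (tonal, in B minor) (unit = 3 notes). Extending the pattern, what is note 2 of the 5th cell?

With 3-note cells, note 2 of each statement runs F#3, C#4, G4.
Extending up a 5th: D5 → A5.

A5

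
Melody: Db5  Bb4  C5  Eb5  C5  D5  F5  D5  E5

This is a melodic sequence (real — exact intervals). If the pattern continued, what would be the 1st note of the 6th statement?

B5

The unit is 3 notes. Position-1 pitches of the 3 shown cells: Db5, Eb5, F5.
Each moves up a 2nd. Continuing: G5 → A5 → B5.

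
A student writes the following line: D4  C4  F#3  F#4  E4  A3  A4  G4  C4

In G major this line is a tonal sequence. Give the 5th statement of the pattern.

E5 D5 G4

The 3-note cells begin on D4, F#4, A4 — each up a 3rd from the last.
Carrying on: C5 → E5.
Statement 5 starts on E5 and keeps the same diatonic contour: E5 D5 G4.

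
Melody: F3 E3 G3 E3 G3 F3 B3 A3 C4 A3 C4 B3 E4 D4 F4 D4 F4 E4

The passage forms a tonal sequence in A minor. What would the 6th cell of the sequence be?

G5 F5 A5 F5 A5 G5

With a 6-note motive the entries are F3, B3, E4, each up a 4th from the previous.
Extending up a 4th: A4 → D5 → G5.
So cell 6 is G5 F5 A5 F5 A5 G5.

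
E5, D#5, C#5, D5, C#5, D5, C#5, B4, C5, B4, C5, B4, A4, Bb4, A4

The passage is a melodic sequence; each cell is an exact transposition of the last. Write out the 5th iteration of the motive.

With a 5-note motive the entries are E5, D5, C5, each down a 2nd from the previous.
Continuing the starts: Bb4 → Ab4.
Statement 5 starts on Ab4 and keeps the same exact contour: Ab4 G4 F4 Gb4 F4.

Ab4 G4 F4 Gb4 F4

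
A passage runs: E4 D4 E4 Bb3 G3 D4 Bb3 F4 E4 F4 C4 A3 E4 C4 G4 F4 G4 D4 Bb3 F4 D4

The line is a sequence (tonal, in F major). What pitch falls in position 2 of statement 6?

With 7-note cells, note 2 of each statement runs D4, E4, F4.
Each moves up a 2nd. Continuing: G4 → A4 → Bb4.

Bb4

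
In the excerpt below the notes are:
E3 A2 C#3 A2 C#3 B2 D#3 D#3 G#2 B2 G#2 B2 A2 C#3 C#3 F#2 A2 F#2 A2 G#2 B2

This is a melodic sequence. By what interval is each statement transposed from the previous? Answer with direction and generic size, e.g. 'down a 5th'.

With a 7-note motive the entries are E3, D#3, C#3, each down a 2nd from the previous.
From E3 to D#3: down a 2nd.

down a 2nd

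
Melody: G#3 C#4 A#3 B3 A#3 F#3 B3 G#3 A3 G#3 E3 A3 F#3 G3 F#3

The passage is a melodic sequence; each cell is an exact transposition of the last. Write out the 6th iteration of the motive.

The 5-note cells begin on G#3, F#3, E3 — each down a 2nd from the last.
Carrying on: D3 → C3 → Bb2.
Statement 6 starts on Bb2 and keeps the same exact contour: Bb2 Eb3 C3 Db3 C3.

Bb2 Eb3 C3 Db3 C3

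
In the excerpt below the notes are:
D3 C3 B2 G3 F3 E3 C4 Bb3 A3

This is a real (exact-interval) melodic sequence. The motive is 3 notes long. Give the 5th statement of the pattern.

The 3-note cells begin on D3, G3, C4 — each up a 4th from the last.
Carrying on: F4 → Bb4.
Statement 5 starts on Bb4 and keeps the same exact contour: Bb4 Ab4 G4.

Bb4 Ab4 G4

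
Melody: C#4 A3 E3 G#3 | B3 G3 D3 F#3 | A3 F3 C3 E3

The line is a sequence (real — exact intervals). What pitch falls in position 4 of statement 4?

The unit is 4 notes. Position-4 pitches of the 3 shown cells: G#3, F#3, E3.
One more down a 2nd gives D3.

D3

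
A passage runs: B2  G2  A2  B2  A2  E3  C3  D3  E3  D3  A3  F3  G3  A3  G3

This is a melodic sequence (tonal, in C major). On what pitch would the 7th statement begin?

F5

The 5-note cells begin on B2, E3, A3 — each up a 4th from the last.
Extending the heads up a 4th: D4 → G4 → C5 → F5.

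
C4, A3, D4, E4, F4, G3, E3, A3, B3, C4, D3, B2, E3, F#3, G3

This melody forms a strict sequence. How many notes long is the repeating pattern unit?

5

Try groups of 5 (3 cells in 15 notes):
C4 A3 D4 E4 F4 | G3 E3 A3 B3 C4 | D3 B2 E3 F#3 G3
Each cell is the previous one down a 4th — so the unit is 5 notes.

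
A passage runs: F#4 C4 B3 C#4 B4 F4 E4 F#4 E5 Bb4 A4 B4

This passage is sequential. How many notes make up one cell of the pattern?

4

12 notes total. Splitting into 3 groups of 4:
F#4 C4 B3 C#4 | B4 F4 E4 F#4 | E5 Bb4 A4 B4
That's a consistent up a 4th shift per cell, and no other grouping gives one.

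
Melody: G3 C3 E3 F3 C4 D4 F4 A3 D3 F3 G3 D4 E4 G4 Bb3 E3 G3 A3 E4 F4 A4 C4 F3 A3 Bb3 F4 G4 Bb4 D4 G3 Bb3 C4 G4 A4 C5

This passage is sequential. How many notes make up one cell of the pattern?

Try groups of 7 (5 cells in 35 notes):
G3 C3 E3 F3 C4 D4 F4 | A3 D3 F3 G3 D4 E4 G4 | Bb3 E3 G3 A3 E4 F4 A4 | C4 F3 A3 Bb3 F4 G4 Bb4 | D4 G3 Bb3 C4 G4 A4 C5
Every group is a transposition up a 2nd of the one before; no shorter unit works.

7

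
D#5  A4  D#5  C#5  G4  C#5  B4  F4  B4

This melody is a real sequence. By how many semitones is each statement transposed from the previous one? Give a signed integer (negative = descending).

-2

Taking 3-note groups, the heads are D#5, C#5, B4: the pattern moves down a 2nd.
D#5 to C#5 spans -2 semitones.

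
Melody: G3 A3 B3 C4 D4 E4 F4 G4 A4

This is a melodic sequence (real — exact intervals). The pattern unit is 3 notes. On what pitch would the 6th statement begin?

Taking 3-note groups, the heads are G3, C4, F4: the pattern moves up a 4th.
Continuing: Bb4 → Eb5 → Ab5. Statement 6 starts on Ab5.

Ab5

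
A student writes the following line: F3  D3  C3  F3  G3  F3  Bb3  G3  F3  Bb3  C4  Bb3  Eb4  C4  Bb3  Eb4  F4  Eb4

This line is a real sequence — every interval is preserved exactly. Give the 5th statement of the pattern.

Db5 Bb4 Ab4 Db5 Eb5 Db5

Unit = 6 notes; the statements start on F3, Bb3, Eb4, moving up a 4th each time.
Carrying on: Ab4 → Db5.
From Db5 the exact shape gives Db5 Bb4 Ab4 Db5 Eb5 Db5.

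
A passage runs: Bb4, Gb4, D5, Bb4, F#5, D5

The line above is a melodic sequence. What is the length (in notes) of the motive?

Try groups of 2 (3 cells in 6 notes):
Bb4 Gb4 | D5 Bb4 | F#5 D5
Each cell is the previous one up a 3rd — so the unit is 2 notes.

2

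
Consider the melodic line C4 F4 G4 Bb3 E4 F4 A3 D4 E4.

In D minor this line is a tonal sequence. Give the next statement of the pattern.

The 3-note cells begin on C4, Bb3, A3 — each down a 2nd from the last.
So cell 4 is G3 C4 D4.

G3 C4 D4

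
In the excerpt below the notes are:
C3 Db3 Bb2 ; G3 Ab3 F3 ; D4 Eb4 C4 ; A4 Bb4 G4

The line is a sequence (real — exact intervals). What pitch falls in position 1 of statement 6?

The unit is 3 notes. Position-1 pitches of the 4 shown cells: C3, G3, D4, A4.
Extending up a 5th: E5 → B5.

B5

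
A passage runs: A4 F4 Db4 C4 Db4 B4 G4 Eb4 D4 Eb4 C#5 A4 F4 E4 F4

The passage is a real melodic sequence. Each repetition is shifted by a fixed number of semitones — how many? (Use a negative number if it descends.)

Unit = 5 notes; the statements start on A4, B4, C#5, moving up a 2nd each time.
A4→B4 is 71 − 69 = 2 semitones.

2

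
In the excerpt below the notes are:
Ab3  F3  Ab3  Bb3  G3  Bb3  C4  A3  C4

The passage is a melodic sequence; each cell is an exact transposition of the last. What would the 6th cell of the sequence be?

With a 3-note motive the entries are Ab3, Bb3, C4, each up a 2nd from the previous.
Extending up a 2nd: D4 → E4 → F#4.
Statement 6 starts on F#4 and keeps the same exact contour: F#4 D#4 F#4.

F#4 D#4 F#4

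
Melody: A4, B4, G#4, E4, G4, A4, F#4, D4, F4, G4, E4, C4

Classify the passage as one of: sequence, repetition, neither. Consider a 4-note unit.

sequence

Each 4-note cell is the previous one transposed down a 2nd.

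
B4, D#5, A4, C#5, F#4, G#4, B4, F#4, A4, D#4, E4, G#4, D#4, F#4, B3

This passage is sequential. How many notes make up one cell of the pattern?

There are 15 notes; a 5-note unit gives 3 cells:
B4 D#5 A4 C#5 F#4 | G#4 B4 F#4 A4 D#4 | E4 G#4 D#4 F#4 B3
That's a consistent down a 3rd shift per cell, and no other grouping gives one.

5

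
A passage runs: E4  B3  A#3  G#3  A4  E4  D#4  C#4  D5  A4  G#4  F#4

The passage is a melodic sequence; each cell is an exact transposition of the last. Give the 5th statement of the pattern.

The 4-note cells begin on E4, A4, D5 — each up a 4th from the last.
Continuing the starts: G5 → C6.
So cell 5 is C6 G5 F#5 E5.

C6 G5 F#5 E5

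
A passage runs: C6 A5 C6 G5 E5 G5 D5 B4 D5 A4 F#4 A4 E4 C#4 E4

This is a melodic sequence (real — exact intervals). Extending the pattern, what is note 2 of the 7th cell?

Grouping in 3s, the 2nd note of each cell is A5, E5, B4, F#4, C#4.
Each moves down a 4th. Continuing: G#3 → D#3.

D#3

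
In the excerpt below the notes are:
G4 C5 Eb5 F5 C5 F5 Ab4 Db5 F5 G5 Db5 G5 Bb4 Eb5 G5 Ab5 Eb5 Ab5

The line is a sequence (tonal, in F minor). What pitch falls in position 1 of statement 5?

Db5

Grouping in 6s, the 1st note of each cell is G4, Ab4, Bb4.
Extending up a 2nd: C5 → Db5.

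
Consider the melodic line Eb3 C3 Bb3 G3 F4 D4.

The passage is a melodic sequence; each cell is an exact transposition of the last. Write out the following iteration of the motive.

With a 2-note motive the entries are Eb3, Bb3, F4, each up a 5th from the previous.
So cell 4 is C5 A4.

C5 A4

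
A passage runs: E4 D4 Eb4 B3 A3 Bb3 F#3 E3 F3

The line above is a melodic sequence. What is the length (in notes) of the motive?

3

There are 9 notes; a 3-note unit gives 3 cells:
E4 D4 Eb4 | B3 A3 Bb3 | F#3 E3 F3
Each cell is the previous one down a 4th — so the unit is 3 notes.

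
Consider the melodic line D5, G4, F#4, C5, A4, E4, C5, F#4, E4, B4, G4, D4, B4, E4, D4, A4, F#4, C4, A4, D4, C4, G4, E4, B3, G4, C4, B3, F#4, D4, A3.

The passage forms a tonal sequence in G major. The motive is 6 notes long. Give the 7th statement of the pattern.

E4 A3 G3 D4 B3 F#3

With a 6-note motive the entries are D5, C5, B4, A4, G4, each down a 2nd from the previous.
Carrying on: F#4 → E4.
So cell 7 is E4 A3 G3 D4 B3 F#3.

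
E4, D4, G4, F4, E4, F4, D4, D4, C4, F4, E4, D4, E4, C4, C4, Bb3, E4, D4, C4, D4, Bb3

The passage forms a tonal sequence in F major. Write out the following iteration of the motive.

Bb3 A3 D4 C4 Bb3 C4 A3

Unit = 7 notes; the statements start on E4, D4, C4, moving down a 2nd each time.
Statement 4 starts on Bb3 and keeps the same diatonic contour: Bb3 A3 D4 C4 Bb3 C4 A3.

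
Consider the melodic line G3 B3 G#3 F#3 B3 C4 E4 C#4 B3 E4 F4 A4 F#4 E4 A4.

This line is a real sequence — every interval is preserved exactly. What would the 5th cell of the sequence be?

With a 5-note motive the entries are G3, C4, F4, each up a 4th from the previous.
Extending up a 4th: Bb4 → Eb5.
Statement 5 starts on Eb5 and keeps the same exact contour: Eb5 G5 E5 D5 G5.

Eb5 G5 E5 D5 G5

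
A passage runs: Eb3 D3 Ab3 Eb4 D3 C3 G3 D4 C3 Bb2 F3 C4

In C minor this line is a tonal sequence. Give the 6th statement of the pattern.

G2 F2 C3 G3

Unit = 4 notes; the statements start on Eb3, D3, C3, moving down a 2nd each time.
Extending down a 2nd: Bb2 → Ab2 → G2.
So cell 6 is G2 F2 C3 G3.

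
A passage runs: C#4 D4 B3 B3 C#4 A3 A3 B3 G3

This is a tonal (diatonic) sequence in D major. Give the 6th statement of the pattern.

The 3-note cells begin on C#4, B3, A3 — each down a 2nd from the last.
Continuing the starts: G3 → F#3 → E3.
So cell 6 is E3 F#3 D3.

E3 F#3 D3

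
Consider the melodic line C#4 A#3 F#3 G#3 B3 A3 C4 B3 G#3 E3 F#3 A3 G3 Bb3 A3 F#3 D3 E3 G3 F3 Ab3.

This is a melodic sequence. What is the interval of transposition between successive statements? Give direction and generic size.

Taking 7-note groups, the heads are C#4, B3, A3: the pattern moves down a 2nd.
From C#4 to B3: down a 2nd.

down a 2nd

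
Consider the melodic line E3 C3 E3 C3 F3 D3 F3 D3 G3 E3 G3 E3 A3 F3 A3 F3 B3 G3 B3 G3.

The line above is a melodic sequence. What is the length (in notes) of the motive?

There are 20 notes; a 4-note unit gives 5 cells:
E3 C3 E3 C3 | F3 D3 F3 D3 | G3 E3 G3 E3 | A3 F3 A3 F3 | B3 G3 B3 G3
Each cell is the previous one up a 2nd — so the unit is 4 notes.

4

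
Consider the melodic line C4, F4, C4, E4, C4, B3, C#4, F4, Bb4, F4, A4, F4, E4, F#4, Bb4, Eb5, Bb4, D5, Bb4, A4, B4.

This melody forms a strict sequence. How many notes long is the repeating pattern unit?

There are 21 notes; a 7-note unit gives 3 cells:
C4 F4 C4 E4 C4 B3 C#4 | F4 Bb4 F4 A4 F4 E4 F#4 | Bb4 Eb5 Bb4 D5 Bb4 A4 B4
That's a consistent up a 4th shift per cell, and no other grouping gives one.

7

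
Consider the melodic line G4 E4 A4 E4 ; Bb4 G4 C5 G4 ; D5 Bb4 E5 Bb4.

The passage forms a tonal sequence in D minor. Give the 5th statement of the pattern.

A5 F5 Bb5 F5

The 4-note cells begin on G4, Bb4, D5 — each up a 3rd from the last.
Continuing the starts: F5 → A5.
From A5 the diatonic shape gives A5 F5 Bb5 F5.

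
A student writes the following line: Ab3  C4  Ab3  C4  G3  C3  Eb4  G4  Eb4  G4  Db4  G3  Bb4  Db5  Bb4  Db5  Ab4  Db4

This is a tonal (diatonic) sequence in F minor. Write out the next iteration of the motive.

The 6-note cells begin on Ab3, Eb4, Bb4 — each up a 5th from the last.
So cell 4 is F5 Ab5 F5 Ab5 Eb5 Ab4.

F5 Ab5 F5 Ab5 Eb5 Ab4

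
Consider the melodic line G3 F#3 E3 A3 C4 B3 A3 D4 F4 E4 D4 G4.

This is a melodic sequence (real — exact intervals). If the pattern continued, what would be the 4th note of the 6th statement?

Bb5

The unit is 4 notes. Position-4 pitches of the 3 shown cells: A3, D4, G4.
Extending up a 4th: C5 → F5 → Bb5.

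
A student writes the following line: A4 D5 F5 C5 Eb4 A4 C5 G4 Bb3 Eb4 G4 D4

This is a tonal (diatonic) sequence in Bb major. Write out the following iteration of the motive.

Taking 4-note groups, the heads are A4, Eb4, Bb3: the pattern moves down a 4th.
So cell 4 is F3 Bb3 D4 A3.

F3 Bb3 D4 A3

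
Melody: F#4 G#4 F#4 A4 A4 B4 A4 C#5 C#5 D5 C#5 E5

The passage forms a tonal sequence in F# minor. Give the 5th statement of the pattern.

G#5 A5 G#5 B5

With a 4-note motive the entries are F#4, A4, C#5, each up a 3rd from the previous.
Extending up a 3rd: E5 → G#5.
So cell 5 is G#5 A5 G#5 B5.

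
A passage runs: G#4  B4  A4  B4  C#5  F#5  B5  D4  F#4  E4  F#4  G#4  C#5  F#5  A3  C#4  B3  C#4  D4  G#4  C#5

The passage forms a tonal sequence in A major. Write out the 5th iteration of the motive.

Unit = 7 notes; the statements start on G#4, D4, A3, moving down a 4th each time.
Continuing the starts: E3 → B2.
Statement 5 starts on B2 and keeps the same diatonic contour: B2 D3 C#3 D3 E3 A3 D4.

B2 D3 C#3 D3 E3 A3 D4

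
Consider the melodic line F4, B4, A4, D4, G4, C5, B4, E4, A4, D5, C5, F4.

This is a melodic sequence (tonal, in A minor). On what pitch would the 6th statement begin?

The 4-note cells begin on F4, G4, A4 — each up a 2nd from the last.
Continuing: B4 → C5 → D5. Statement 6 starts on D5.

D5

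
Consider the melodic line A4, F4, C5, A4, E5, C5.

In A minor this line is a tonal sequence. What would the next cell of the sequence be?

With a 2-note motive the entries are A4, C5, E5, each up a 3rd from the previous.
So cell 4 is G5 E5.

G5 E5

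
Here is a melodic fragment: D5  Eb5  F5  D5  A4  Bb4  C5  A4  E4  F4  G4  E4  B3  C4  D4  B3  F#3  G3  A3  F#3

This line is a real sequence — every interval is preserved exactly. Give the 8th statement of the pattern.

D#2 E2 F#2 D#2

Unit = 4 notes; the statements start on D5, A4, E4, B3, F#3, moving down a 4th each time.
Extending down a 4th: C#3 → G#2 → D#2.
So cell 8 is D#2 E2 F#2 D#2.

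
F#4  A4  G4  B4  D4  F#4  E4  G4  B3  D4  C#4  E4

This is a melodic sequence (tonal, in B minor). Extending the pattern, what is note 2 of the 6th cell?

E3

With 4-note cells, note 2 of each statement runs A4, F#4, D4.
Carrying that down a 3rd forward: B3 → G3 → E3.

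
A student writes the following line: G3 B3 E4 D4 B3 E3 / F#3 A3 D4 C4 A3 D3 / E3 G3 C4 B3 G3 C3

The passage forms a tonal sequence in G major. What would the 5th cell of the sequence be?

With a 6-note motive the entries are G3, F#3, E3, each down a 2nd from the previous.
Continuing the starts: D3 → C3.
So cell 5 is C3 E3 A3 G3 E3 A2.

C3 E3 A3 G3 E3 A2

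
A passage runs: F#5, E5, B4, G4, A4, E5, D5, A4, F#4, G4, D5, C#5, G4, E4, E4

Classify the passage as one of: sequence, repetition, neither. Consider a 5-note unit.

Note 5 of cell 3 is E4; if this were a sequence it would be F#4. No unit length gives a consistent transposition pattern.

neither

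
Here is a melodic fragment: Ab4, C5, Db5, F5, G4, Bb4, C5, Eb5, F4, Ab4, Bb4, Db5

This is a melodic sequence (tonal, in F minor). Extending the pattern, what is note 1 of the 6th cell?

C4

Grouping in 4s, the 1st note of each cell is Ab4, G4, F4.
Extending down a 2nd: Eb4 → Db4 → C4.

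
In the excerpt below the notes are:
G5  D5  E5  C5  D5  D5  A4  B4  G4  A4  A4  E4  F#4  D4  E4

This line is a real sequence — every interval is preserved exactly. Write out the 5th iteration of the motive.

Unit = 5 notes; the statements start on G5, D5, A4, moving down a 4th each time.
Carrying on: E4 → B3.
Statement 5 starts on B3 and keeps the same exact contour: B3 F#3 G#3 E3 F#3.

B3 F#3 G#3 E3 F#3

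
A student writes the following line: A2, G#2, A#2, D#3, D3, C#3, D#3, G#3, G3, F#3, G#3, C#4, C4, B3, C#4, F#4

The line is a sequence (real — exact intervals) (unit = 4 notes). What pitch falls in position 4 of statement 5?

B4

The unit is 4 notes. Position-4 pitches of the 4 shown cells: D#3, G#3, C#4, F#4.
Each moves up a 4th; the next is B4.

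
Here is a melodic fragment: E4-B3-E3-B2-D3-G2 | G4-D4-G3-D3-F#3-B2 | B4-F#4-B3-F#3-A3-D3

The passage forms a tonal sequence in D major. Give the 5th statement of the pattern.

The 6-note cells begin on E4, G4, B4 — each up a 3rd from the last.
Continuing the starts: D5 → F#5.
From F#5 the diatonic shape gives F#5 C#5 F#4 C#4 E4 A3.

F#5 C#5 F#4 C#4 E4 A3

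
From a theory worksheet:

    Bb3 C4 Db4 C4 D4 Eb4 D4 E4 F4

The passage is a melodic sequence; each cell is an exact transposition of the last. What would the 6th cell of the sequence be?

G#4 A#4 B4

The 3-note cells begin on Bb3, C4, D4 — each up a 2nd from the last.
Extending up a 2nd: E4 → F#4 → G#4.
Statement 6 starts on G#4 and keeps the same exact contour: G#4 A#4 B4.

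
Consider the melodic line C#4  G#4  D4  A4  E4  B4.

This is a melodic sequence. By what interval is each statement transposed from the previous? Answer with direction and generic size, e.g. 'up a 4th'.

up a 2nd

Taking 2-note groups, the heads are C#4, D4, E4: the pattern moves up a 2nd.
C#4 to D4 is up a 2nd.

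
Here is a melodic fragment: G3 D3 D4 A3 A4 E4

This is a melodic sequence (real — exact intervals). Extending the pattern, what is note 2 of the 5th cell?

Grouping in 2s, the 2nd note of each cell is D3, A3, E4.
Carrying that up a 5th forward: B4 → F#5.

F#5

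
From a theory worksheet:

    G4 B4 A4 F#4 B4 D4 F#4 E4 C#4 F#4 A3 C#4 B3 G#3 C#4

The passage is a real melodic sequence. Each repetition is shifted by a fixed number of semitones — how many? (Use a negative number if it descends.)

Unit = 5 notes; the statements start on G4, D4, A3, moving down a 4th each time.
G4 to D4 spans -5 semitones.

-5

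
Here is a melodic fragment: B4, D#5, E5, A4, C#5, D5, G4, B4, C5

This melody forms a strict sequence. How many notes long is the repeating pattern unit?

9 notes total. Splitting into 3 groups of 3:
B4 D#5 E5 | A4 C#5 D5 | G4 B4 C5
That's a consistent down a 2nd shift per cell, and no other grouping gives one.

3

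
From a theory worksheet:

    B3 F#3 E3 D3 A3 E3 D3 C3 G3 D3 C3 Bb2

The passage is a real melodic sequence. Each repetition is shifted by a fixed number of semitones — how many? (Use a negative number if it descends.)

-2

The 4-note cells begin on B3, A3, G3 — each down a 2nd from the last.
B3 to A3 spans -2 semitones.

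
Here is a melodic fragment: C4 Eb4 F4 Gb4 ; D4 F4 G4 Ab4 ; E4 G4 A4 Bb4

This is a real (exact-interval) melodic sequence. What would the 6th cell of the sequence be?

The 4-note cells begin on C4, D4, E4 — each up a 2nd from the last.
Continuing the starts: F#4 → G#4 → A#4.
So cell 6 is A#4 C#5 D#5 E5.

A#4 C#5 D#5 E5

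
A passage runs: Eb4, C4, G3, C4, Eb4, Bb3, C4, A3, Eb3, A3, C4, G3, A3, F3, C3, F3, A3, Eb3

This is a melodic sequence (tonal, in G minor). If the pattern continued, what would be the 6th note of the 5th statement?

With 6-note cells, note 6 of each statement runs Bb3, G3, Eb3.
Carrying that down a 3rd forward: C3 → A2.

A2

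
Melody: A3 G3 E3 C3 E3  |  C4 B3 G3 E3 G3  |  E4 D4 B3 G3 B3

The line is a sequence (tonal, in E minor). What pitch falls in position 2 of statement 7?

E5

With 5-note cells, note 2 of each statement runs G3, B3, D4.
Extending up a 3rd: F#4 → A4 → C5 → E5.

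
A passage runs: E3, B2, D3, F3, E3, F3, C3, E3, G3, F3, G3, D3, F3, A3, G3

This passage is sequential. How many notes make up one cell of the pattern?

5

There are 15 notes; a 5-note unit gives 3 cells:
E3 B2 D3 F3 E3 | F3 C3 E3 G3 F3 | G3 D3 F3 A3 G3
Every group is a transposition up a 2nd of the one before; no shorter unit works.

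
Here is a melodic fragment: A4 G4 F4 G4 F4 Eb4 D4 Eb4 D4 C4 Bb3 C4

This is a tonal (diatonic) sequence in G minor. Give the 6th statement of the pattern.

The 4-note cells begin on A4, F4, D4 — each down a 3rd from the last.
Extending down a 3rd: Bb3 → G3 → Eb3.
So cell 6 is Eb3 D3 C3 D3.

Eb3 D3 C3 D3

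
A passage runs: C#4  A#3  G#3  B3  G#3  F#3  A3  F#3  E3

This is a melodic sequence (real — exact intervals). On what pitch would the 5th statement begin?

Taking 3-note groups, the heads are C#4, B3, A3: the pattern moves down a 2nd.
Extending the heads down a 2nd: G3 → F3.

F3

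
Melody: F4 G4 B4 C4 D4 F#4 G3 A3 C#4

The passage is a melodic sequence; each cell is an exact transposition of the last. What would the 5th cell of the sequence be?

Unit = 3 notes; the statements start on F4, C4, G3, moving down a 4th each time.
Continuing the starts: D3 → A2.
Statement 5 starts on A2 and keeps the same exact contour: A2 B2 D#3.

A2 B2 D#3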